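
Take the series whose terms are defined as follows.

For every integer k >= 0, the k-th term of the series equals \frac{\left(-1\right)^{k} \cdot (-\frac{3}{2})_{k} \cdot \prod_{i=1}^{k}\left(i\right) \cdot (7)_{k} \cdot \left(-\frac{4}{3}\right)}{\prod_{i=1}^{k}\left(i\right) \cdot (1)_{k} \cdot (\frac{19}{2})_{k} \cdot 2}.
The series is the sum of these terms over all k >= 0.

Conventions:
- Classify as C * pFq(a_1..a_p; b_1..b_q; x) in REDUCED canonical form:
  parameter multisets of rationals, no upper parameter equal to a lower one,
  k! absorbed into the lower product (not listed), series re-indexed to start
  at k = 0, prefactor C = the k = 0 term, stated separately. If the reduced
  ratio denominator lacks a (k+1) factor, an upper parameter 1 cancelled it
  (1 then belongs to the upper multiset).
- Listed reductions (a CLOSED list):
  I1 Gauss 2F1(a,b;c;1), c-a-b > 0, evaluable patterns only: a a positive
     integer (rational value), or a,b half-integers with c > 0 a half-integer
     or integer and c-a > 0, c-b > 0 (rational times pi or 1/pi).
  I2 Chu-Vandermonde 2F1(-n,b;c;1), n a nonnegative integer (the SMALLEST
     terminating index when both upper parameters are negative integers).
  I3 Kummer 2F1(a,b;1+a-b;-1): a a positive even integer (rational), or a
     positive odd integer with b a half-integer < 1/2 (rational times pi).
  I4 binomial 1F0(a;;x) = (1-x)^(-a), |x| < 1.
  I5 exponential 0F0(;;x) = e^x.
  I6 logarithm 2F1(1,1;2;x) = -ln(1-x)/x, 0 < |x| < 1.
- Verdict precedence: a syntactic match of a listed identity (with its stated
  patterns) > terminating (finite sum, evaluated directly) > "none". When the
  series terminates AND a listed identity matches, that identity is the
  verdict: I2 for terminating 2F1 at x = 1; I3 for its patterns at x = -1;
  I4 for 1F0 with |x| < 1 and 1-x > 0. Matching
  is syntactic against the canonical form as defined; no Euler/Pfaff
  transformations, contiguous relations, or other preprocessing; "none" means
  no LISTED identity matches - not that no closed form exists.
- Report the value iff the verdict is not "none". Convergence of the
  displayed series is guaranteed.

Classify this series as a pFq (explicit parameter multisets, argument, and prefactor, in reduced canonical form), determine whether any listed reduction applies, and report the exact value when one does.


Structural cue: t_0 = -\frac{2}{3} here, and the running product (C = -2/3) telescopes to a rising factorial.
Consecutive-term ratio: r(k) = -1 * (k-\frac{3}{2}) (k+7) / [(k+\frac{19}{2}) (k+1)] ; factor over Q: parameters, x = -1, and C = -\frac{2}{3}.

The series (x = -1) is 2F1: upper {-\frac{3}{2}, 7}, lower {\frac{19}{2}}, prefactor -\frac{2}{3}. Verdict: this is the Kummer evaluation I3 (x = -1; c = \frac{19}{2} equals 1+a-b for upper {-\frac{3}{2}, 7}: listed pattern). Exact value: \left(-\frac{255255}{524288}\right) \cdot \pi.


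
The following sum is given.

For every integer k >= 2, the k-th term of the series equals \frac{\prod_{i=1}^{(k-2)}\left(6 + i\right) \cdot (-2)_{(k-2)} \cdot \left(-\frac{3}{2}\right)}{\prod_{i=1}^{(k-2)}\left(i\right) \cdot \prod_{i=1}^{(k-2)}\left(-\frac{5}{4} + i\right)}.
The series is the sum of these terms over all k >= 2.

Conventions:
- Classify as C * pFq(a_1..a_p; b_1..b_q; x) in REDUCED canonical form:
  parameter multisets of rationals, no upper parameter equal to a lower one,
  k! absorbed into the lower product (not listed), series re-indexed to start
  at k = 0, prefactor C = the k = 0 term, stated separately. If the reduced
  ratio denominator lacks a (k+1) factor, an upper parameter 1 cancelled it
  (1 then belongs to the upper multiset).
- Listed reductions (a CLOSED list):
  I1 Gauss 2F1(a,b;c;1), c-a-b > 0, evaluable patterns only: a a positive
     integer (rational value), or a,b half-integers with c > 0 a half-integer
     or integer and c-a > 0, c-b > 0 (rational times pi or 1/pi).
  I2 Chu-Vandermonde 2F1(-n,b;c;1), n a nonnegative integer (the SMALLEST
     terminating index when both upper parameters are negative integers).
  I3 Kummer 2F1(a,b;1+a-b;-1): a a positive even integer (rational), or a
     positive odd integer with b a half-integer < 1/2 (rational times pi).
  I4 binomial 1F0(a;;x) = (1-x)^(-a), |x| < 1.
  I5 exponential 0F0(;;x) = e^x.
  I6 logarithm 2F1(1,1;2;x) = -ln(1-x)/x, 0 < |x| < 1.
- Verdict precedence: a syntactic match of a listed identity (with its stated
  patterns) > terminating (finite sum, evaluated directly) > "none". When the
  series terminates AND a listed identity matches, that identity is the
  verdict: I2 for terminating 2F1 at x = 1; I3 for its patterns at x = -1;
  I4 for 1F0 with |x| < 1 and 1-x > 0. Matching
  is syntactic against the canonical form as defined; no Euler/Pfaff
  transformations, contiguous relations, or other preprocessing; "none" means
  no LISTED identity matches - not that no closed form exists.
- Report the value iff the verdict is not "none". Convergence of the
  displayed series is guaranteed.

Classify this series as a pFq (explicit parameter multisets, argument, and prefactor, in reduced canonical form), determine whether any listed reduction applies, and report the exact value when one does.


With C = -\frac{3}{2}: the canonical form is 2F1(-2, 7; -\frac{1}{4}; 1). Verdict: Chu-Vandermonde (I2) matches (terminating 2F1 at x = 1 with n = 2, b = 7, c = -\frac{1}{4}). Hence: \frac{725}{2}.

First insight: from the first term -\frac{3}{2}: the lower running product (prefactor -3/2) is a rising factorial.
Adjacent-term ratio: r(k) = 1 * (k-2) (k+7) / [(k-\frac{1}{4}) (k+1)] - rational in k. x = 1; t_0 = -\frac{3}{2}; negate the roots.


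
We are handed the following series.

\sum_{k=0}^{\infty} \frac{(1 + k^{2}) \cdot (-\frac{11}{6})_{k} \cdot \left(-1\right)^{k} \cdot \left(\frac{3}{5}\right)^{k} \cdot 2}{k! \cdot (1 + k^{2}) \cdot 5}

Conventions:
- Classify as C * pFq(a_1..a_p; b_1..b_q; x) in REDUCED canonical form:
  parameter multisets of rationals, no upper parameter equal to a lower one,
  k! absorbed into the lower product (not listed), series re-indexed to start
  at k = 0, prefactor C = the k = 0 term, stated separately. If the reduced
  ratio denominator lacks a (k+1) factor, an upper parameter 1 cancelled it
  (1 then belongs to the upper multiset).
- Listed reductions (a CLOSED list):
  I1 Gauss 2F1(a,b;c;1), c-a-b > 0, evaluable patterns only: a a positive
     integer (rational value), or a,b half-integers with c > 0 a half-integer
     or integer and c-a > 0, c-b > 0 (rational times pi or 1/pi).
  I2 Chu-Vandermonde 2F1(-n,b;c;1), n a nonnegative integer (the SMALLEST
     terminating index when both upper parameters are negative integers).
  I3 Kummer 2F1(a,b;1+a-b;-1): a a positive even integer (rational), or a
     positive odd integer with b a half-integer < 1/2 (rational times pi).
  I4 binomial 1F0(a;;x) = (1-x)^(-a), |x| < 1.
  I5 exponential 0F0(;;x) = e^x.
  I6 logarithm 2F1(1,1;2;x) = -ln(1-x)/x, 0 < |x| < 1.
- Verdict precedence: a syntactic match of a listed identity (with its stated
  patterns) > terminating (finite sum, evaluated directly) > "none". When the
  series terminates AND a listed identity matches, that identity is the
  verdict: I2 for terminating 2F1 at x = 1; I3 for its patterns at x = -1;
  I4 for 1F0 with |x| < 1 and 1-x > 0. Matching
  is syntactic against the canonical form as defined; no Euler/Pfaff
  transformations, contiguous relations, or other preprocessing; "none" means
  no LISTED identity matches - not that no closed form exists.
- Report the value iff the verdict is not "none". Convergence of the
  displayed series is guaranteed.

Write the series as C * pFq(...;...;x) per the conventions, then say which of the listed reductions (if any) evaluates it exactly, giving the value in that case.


Classification (C = \frac{2}{5}): 1F0 with upper {-\frac{11}{6}}, lower {-}, argument x = -\frac{3}{5}. Verdict: the binomial series (I4) fires (the 1F0 binomial series: exponent 11/6, x = -\frac{3}{5}). Hence: \frac{2}{5} \cdot \left(\frac{8}{5}\right)^{\frac{11}{6}}.

Structural cue: t_0 = \frac{2}{5} here, and the (-1)^k factor (C = 2/5, x = -3/5) folds into the argument's sign.
Ratio: r(k) = -\frac{3}{5} * (k-\frac{11}{6}) / [(k+1)] ; factor over Q: parameters, x = -\frac{3}{5}, and C = \frac{2}{5}.


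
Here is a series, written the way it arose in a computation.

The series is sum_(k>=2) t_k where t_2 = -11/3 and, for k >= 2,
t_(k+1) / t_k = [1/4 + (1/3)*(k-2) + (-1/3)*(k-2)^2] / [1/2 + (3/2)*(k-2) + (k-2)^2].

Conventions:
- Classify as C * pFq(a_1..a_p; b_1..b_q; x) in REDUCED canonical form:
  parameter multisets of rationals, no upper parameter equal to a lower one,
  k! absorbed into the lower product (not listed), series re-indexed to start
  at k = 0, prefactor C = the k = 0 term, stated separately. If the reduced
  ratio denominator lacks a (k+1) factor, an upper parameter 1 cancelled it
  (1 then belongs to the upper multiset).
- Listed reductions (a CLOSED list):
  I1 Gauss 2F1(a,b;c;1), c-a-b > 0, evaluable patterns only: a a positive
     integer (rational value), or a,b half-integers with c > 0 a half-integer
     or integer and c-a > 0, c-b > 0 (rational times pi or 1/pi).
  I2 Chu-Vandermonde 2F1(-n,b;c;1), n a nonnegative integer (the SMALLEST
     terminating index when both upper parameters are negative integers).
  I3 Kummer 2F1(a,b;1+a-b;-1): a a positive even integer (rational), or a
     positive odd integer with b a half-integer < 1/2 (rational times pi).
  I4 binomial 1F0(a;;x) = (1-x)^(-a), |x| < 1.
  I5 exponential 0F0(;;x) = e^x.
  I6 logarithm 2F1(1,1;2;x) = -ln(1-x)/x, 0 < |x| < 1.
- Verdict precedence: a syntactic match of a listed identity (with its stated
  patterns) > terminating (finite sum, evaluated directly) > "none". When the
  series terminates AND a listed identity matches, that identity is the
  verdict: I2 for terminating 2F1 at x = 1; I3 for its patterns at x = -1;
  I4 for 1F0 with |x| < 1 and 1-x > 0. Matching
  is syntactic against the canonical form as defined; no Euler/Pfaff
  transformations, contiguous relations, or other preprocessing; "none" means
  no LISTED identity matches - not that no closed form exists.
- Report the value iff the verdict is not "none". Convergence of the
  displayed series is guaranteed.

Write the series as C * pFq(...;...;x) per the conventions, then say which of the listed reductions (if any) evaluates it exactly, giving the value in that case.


x = -1/3 here; the reduced form reads 1F0, upper {-3/2}, lower {-}, C = -11/3. Verdict: the binomial series (I4) fires (the 1F0 binomial series: exponent 3/2, x = -1/3). Hence: (-11/3) * (4/3)^(3/2).

First insight: t_0 = -11/3 here, and the expanded ratio factors over Q; C = -11/3, x = -1/3, roots give parameters.
Adjacent-term ratio: r(k) = (-1/3) * (k-3/2) / [(k+1)] - rational in k. x = (-1/3); t_0 = -11/3; negate the roots.


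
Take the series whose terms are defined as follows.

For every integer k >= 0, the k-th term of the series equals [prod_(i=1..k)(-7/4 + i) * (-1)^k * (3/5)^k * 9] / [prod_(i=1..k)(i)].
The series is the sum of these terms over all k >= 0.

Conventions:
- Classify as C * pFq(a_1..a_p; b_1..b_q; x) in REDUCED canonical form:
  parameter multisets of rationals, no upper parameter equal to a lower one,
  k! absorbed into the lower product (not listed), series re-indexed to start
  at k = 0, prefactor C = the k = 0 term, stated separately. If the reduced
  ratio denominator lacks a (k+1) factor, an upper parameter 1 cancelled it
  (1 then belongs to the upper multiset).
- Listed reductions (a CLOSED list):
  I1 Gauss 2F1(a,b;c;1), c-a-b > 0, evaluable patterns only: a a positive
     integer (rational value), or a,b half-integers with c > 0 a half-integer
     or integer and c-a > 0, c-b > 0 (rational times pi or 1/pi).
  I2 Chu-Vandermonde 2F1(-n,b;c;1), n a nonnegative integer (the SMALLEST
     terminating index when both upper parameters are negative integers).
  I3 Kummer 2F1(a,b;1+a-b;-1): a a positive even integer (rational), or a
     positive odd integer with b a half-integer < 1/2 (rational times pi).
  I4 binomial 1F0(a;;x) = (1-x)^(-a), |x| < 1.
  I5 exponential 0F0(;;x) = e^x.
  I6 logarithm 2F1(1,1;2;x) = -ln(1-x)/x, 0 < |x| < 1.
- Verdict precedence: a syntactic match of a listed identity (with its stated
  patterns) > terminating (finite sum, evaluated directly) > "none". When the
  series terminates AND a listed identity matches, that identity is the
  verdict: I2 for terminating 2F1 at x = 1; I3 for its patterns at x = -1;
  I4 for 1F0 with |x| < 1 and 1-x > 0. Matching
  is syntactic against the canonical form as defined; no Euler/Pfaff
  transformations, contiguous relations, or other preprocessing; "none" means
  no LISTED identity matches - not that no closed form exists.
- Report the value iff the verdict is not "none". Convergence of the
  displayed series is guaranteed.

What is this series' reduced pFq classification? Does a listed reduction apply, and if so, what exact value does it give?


Canonical form: C = 9 times 1F0 with upper {-3/4}, lower {-}, x = -3/5. Verdict: binomial (I4) applies (the 1F0 binomial series: exponent 3/4, x = -3/5). Exact value: 9 * (8/5)^(3/4).

Key observation: t_0 being 9, the running product (C = 9, x = -3/5) telescopes to a rising factorial.
Consecutive-term ratio: r(k) = (-3/5) * (k-3/4) / [(k+1)] ; factor over Q: parameters, x = (-3/5), and C = 9.


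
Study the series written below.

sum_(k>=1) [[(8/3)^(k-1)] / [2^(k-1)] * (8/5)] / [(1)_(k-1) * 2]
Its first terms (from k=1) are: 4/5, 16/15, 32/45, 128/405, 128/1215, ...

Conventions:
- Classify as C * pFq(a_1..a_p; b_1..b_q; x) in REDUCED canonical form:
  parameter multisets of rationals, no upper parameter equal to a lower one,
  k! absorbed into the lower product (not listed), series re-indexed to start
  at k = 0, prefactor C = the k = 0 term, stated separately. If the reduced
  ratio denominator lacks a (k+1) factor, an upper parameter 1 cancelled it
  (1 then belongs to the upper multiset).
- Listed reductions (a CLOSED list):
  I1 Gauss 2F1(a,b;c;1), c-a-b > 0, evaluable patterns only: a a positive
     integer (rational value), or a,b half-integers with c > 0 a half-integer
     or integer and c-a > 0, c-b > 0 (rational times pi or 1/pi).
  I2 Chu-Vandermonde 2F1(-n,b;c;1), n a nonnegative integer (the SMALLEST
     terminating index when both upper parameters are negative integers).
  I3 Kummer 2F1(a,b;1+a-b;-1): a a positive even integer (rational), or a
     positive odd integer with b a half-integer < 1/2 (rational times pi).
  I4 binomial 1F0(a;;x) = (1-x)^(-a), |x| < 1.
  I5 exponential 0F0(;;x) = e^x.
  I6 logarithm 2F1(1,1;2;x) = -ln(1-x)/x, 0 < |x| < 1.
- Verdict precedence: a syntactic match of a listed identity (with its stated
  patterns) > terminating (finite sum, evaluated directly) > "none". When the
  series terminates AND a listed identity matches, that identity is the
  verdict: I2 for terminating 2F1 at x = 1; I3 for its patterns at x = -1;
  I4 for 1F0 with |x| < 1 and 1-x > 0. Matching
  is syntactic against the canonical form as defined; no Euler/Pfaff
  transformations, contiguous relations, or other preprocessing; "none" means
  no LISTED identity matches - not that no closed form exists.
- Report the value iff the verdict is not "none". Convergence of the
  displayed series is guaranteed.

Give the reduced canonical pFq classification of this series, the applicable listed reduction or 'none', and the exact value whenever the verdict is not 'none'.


At argument 4/3: a 0F0 with upper {-}, lower {-}, scaled by C = 4/5. Verdict: exponential (I5) matches (the 0F0 exponential series at x = 4/3). Exact value: (4/5) * e^(4/3).

Key step: x = (4/3) and the constant factors (C = 4/5) combine into one prefactor.
Step ratio: r(k) = (4/3) * 1 / [(k+1)] ; factor over Q: parameters, x = (4/3), and C = 4/5.


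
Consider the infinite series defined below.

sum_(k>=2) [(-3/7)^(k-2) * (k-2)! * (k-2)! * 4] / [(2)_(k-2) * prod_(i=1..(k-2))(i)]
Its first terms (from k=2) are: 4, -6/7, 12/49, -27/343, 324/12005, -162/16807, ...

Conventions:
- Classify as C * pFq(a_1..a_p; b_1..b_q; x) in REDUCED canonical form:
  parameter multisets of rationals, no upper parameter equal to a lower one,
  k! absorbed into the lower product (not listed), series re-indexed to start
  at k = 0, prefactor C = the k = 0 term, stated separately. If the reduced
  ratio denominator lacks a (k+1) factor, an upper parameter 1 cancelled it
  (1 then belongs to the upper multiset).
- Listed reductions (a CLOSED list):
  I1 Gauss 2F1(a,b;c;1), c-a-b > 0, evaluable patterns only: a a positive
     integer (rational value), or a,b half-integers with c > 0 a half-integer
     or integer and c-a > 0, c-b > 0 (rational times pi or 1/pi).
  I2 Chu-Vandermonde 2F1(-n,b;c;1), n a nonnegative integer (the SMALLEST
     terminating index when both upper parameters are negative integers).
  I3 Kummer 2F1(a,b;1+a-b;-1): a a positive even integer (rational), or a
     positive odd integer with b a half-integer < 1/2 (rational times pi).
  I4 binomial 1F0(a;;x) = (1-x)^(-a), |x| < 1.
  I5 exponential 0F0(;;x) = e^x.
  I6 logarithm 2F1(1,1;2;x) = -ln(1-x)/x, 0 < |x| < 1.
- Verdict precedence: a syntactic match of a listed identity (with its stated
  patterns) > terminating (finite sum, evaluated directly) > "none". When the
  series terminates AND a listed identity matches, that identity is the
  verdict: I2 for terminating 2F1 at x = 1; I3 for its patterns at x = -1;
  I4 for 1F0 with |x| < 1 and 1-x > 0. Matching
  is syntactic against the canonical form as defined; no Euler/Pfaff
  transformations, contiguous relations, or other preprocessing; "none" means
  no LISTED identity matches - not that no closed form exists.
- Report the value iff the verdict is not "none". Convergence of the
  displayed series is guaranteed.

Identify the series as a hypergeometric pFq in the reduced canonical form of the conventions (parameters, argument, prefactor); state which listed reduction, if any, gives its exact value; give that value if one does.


Prefactor 4, argument -3/7: 2F1 with upper {1, 1} over lower {2}. Verdict at x = -3/7: the I6 logarithm reduction matches (the logarithm: parameters (1,1;2), x = -3/7). Value: (28/3) * ln(10/7).

The tell: x = (-3/7) and the product of the first k integers (C = 4) is k!.
Step ratio: r(k) = (-3/7) * (k+1) (k+1) / [(k+2) (k+1)] - poly over poly, x = (-3/7) from leading terms; C = 4 at k = 0.


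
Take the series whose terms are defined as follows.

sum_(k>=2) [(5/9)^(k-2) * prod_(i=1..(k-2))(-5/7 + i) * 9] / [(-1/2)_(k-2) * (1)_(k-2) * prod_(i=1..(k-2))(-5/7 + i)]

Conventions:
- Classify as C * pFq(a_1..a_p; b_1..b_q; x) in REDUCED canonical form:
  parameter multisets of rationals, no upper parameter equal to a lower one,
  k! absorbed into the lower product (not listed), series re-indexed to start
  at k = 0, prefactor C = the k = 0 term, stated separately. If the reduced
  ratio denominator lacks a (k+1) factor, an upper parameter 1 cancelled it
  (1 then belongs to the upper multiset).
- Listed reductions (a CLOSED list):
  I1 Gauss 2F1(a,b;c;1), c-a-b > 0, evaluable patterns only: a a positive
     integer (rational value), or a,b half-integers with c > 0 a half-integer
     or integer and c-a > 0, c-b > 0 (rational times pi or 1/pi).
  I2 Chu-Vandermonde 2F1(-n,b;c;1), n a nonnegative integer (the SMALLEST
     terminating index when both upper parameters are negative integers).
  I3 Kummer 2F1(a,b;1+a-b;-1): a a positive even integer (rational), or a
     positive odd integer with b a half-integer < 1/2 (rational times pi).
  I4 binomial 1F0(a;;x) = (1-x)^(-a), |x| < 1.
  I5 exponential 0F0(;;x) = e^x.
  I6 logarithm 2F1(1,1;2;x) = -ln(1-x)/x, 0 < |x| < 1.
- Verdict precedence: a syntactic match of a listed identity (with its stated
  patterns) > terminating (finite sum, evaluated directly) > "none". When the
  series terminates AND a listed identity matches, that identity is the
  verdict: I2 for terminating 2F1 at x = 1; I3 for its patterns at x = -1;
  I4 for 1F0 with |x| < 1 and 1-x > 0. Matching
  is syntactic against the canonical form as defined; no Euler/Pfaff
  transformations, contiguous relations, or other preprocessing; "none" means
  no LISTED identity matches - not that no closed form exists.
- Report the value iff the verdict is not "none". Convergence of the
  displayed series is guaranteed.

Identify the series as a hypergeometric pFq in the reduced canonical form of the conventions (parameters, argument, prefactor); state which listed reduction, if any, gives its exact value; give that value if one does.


Classification (C = 9): 0F1 with upper {-}, lower {-1/2}, argument x = 5/9. Verdict: none (x = 5/9): each listed identity misses the multisets {-} ; {-1/2}.

First insight: with t_0 = 9, the lower running product (C = 9) is a rising factorial.
Consecutive-term ratio: r(k) = (5/9) * 1 / [(k-1/2) (k+1)] ; factor over Q: parameters, x = (5/9), and C = 9.


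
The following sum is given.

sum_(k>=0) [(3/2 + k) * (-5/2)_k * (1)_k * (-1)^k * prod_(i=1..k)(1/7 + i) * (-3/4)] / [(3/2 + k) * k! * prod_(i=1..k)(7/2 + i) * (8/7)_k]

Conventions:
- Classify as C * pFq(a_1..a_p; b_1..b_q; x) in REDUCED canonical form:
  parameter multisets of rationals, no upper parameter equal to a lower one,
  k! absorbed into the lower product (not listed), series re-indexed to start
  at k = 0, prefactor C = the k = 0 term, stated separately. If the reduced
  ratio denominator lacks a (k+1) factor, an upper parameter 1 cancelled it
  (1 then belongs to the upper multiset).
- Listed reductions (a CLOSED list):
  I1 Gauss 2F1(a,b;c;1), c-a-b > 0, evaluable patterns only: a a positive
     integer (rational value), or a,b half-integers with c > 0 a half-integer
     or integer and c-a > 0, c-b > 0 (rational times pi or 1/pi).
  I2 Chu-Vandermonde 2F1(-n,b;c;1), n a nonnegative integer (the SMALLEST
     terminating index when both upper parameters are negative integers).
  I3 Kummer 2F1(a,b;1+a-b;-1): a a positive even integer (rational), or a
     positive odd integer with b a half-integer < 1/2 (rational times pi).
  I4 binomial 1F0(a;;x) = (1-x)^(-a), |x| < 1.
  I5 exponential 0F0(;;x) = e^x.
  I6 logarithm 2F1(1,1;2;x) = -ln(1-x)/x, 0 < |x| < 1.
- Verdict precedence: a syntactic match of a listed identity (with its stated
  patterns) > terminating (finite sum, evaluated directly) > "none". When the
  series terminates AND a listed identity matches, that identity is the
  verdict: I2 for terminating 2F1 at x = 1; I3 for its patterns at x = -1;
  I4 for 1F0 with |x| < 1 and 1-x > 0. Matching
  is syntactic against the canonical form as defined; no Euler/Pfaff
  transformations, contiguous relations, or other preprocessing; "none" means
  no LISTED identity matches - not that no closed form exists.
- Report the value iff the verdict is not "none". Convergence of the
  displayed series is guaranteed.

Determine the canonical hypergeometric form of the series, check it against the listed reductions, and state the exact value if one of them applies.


Key step: t_0 = -3/4 here, and the lower running product (C = -3/4) is a rising factorial.
Consecutive-term ratio: r(k) = (-1) * (k-5/2) (k+1) / [(k+9/2) (k+1)] - rational; roots negated = parameters, x = (-1), C = -3/4.

This is -3/4 * 2F1(-5/2, 1; 9/2; -1) in reduced canonical form. Verdict (x = -1): Kummer's theorem (I3) applies (x = -1; c = 9/2 equals 1+a-b for upper {-5/2, 1}: listed pattern). Exact value: (-105/256) * pi.


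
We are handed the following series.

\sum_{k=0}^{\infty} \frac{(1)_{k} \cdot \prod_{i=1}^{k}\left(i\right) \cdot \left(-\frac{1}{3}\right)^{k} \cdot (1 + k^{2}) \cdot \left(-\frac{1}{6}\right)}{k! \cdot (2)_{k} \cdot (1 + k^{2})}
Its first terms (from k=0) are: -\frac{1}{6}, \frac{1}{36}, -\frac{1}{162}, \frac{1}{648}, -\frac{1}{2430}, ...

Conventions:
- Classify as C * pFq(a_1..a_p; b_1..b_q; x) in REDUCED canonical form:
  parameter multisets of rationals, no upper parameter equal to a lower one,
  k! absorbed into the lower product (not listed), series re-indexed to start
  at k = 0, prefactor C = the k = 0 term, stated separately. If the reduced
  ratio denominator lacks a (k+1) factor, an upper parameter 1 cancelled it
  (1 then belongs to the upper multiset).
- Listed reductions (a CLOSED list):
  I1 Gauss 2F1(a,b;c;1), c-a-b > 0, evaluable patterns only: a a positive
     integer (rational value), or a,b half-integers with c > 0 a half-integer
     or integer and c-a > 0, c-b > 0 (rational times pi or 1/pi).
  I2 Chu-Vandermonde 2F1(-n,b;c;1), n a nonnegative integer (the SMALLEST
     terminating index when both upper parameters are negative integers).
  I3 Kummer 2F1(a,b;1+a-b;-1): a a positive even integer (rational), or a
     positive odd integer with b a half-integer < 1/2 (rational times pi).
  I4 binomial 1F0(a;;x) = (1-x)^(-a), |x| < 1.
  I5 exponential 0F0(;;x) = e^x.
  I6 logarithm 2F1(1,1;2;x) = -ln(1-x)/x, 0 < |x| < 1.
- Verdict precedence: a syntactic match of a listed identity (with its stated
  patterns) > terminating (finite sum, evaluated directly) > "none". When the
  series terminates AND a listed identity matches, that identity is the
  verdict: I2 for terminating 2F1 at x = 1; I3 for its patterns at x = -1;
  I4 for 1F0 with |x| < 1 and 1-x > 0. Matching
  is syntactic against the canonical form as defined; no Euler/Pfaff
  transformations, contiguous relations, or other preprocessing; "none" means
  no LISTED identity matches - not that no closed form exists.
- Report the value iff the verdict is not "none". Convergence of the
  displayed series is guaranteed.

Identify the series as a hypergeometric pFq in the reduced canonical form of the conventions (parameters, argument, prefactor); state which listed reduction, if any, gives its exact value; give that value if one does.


Structural cue: from the first term -\frac{1}{6}: the running product (prefactor -1/6) telescopes to a rising factorial.
Step ratio: r(k) = -\frac{1}{3} * (k+1) (k+1) / [(k+2) (k+1)] - rational in k, leading ratio -\frac{1}{3}; with t_0 = -\frac{1}{6}, classification follows.

At argument -\frac{1}{3}: a 2F1 with upper {1, 1}, lower {2}, scaled by C = -\frac{1}{6}. Verdict: this is the I6 logarithm reduction (the logarithm: parameters (1,1;2), x = -\frac{1}{3}). Exact value: \left(-\frac{1}{2}\right) \cdot \ln\left(\frac{4}{3}\right).


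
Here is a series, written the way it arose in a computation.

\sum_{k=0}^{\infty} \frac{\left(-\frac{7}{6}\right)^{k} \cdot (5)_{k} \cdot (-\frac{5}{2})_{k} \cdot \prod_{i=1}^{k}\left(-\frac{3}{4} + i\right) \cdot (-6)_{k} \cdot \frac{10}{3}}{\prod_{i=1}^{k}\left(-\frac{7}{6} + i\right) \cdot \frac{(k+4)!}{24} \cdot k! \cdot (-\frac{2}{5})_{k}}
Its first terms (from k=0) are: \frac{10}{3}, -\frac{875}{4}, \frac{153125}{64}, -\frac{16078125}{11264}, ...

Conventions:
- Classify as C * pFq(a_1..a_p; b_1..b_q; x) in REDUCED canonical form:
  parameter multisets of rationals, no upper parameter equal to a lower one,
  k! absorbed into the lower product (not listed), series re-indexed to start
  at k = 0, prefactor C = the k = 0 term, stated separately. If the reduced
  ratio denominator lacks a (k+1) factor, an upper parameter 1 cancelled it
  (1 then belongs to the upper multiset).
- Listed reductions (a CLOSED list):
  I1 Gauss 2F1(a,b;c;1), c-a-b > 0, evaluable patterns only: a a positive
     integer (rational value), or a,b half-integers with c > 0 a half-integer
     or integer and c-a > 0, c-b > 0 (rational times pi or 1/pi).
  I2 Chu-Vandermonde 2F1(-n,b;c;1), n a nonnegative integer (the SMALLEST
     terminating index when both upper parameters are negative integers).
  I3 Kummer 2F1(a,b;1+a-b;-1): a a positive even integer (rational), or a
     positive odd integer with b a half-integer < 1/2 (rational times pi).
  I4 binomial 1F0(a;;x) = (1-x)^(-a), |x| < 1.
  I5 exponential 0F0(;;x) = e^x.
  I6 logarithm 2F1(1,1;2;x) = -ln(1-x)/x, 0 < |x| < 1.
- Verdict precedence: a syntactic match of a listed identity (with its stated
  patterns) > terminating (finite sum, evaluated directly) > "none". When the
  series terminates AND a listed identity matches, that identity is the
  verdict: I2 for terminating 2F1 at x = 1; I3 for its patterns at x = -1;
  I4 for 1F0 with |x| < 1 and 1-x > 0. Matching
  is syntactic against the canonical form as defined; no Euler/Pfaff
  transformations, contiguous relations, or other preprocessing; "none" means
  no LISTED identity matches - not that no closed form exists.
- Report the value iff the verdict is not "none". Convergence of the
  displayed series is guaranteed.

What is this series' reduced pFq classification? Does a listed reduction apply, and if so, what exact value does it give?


At argument -\frac{7}{6}: a 3F2 with upper {-6, -\frac{5}{2}, \frac{1}{4}}, lower {-\frac{2}{5}, -\frac{1}{6}}, scaled by C = \frac{10}{3}. Verdict: terminating (-6 upstairs). 7 nonzero terms in all; added directly. Its exact value is \frac{14729647488730805}{36097442709504}.

First insight: from the first term \frac{10}{3}: the parameter 5 appears in both the upper and lower lists and cancels.
Step ratio: r(k) = -\frac{7}{6} * (k-6) (k-\frac{5}{2}) (k+\frac{1}{4}) / [(k-\frac{2}{5}) (k-\frac{1}{6}) (k+1)] - rational; roots negated = parameters, x = -\frac{7}{6}, C = \frac{10}{3}.


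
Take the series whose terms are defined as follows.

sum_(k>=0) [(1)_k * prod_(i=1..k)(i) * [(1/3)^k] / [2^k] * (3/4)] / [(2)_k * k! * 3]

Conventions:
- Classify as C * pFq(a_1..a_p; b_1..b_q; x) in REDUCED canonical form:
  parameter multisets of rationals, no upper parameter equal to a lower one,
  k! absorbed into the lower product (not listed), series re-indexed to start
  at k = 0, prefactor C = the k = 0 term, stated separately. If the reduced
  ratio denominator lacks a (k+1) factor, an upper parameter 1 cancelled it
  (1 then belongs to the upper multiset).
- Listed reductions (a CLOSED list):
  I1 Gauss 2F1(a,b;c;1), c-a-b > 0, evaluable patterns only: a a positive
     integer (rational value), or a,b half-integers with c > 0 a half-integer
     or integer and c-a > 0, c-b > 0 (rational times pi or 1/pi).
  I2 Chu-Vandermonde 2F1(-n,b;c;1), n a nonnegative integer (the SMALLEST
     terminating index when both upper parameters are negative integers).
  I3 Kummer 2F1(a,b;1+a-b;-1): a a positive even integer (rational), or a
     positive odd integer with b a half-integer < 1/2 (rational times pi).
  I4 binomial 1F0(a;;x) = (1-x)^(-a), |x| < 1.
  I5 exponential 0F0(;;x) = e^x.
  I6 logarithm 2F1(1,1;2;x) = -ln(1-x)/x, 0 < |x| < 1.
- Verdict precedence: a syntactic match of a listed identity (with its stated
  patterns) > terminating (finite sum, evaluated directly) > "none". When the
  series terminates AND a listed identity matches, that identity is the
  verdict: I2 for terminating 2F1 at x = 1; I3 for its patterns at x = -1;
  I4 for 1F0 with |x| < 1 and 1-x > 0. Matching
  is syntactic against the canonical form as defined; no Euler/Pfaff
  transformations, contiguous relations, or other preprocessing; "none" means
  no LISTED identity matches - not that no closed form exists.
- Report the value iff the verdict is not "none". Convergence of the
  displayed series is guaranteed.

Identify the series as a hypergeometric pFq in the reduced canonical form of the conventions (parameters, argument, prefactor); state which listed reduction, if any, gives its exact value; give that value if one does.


The series (x = 1/6) is 2F1: upper {1, 1}, lower {2}, prefactor 1/4. Verdict: logarithm (I6) applies (the logarithm: parameters (1,1;2), x = 1/6). Value: (-3/2) * ln(5/6).

Key observation: t_0 = 1/4 here, and the constant factors (C = 1/4) combine into one prefactor.
Consecutive-term ratio: r(k) = (1/6) * (k+1) (k+1) / [(k+2) (k+1)] - poly over poly, x = (1/6) from leading terms; C = 1/4 at k = 0.


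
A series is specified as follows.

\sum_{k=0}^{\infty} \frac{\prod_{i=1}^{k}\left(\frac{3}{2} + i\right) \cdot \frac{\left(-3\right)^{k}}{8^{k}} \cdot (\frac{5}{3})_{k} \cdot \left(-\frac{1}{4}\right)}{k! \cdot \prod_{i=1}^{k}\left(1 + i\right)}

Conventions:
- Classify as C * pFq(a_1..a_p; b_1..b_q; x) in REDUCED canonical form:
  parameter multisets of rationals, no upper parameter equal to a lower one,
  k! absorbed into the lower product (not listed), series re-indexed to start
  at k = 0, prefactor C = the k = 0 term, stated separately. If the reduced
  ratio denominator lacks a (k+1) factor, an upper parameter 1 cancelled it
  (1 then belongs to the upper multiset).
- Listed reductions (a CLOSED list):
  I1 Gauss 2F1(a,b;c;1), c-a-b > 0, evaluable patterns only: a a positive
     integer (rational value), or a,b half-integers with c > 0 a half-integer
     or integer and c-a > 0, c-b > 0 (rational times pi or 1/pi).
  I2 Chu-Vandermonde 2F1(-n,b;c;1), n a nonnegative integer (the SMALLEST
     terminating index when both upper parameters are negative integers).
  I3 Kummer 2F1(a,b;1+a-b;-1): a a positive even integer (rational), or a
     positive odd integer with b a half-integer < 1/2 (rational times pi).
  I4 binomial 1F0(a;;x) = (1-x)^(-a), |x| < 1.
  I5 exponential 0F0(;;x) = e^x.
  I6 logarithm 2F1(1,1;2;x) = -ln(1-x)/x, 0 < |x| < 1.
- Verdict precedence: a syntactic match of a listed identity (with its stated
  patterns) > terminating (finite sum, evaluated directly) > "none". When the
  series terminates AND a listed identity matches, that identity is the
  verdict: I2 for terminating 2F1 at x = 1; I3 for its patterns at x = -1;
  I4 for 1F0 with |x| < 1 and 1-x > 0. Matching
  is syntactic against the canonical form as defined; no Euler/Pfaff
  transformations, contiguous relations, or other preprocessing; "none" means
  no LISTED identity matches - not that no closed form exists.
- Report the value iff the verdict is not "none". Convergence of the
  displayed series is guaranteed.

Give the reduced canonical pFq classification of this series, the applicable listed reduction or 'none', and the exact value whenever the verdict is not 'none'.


Structural cue: x = -\frac{3}{8} and the running product (C = -1/4, x = -3/8) telescopes to a rising factorial.
Term ratio: r(k) = -\frac{3}{8} * (k+\frac{5}{3}) (k+\frac{5}{2}) / [(k+2) (k+1)] - rational; roots negated = parameters, x = -\frac{3}{8}, C = -\frac{1}{4}.

x = -\frac{3}{8} here; the reduced form reads 2F1, upper {\frac{5}{3}, \frac{5}{2}}, lower {2}, C = -\frac{1}{4}. Verdict: none. No listed pattern accepts 2F1(\frac{5}{3}, \frac{5}{2}; 2; -\frac{3}{8}).


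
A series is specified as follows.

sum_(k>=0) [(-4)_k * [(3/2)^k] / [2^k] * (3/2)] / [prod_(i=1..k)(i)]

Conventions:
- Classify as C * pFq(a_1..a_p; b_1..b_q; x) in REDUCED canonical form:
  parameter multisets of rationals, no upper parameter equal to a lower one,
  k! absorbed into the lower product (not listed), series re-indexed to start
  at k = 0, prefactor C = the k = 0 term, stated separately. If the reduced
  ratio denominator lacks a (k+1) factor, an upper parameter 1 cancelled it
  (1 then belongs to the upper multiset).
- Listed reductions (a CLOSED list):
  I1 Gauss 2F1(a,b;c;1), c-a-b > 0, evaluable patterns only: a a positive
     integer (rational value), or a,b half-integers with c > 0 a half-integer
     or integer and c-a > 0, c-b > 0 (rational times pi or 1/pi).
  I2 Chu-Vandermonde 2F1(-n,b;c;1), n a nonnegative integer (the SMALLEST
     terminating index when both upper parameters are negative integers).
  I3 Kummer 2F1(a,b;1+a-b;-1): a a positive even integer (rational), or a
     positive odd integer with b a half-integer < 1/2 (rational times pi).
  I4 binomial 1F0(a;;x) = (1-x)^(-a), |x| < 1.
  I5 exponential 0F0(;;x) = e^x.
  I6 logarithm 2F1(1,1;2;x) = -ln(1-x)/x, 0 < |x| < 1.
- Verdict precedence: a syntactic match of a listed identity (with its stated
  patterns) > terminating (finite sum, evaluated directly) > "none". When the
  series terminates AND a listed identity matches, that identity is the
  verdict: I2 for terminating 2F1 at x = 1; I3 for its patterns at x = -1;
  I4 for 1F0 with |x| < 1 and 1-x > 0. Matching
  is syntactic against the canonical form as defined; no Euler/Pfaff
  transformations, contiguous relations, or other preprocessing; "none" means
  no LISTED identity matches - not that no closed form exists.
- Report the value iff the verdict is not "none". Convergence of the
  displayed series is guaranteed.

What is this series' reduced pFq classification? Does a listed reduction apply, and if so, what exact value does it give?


Reduced: x = 3/4, 1F0, upper = {-4}, lower = {-}, C = 3/2. Verdict: the binomial series (I4) matches (the 1F0 binomial series: exponent 4, x = 3/4). Its exact value is 3/512.

The tell: t_0 = 3/2 here, and the product of the first k integers (C = 3/2) is k!.
Adjacent-term ratio: r(k) = (3/4) * (k-4) / [(k+1)] - rational in k, leading ratio (3/4); with t_0 = 3/2, classification follows.


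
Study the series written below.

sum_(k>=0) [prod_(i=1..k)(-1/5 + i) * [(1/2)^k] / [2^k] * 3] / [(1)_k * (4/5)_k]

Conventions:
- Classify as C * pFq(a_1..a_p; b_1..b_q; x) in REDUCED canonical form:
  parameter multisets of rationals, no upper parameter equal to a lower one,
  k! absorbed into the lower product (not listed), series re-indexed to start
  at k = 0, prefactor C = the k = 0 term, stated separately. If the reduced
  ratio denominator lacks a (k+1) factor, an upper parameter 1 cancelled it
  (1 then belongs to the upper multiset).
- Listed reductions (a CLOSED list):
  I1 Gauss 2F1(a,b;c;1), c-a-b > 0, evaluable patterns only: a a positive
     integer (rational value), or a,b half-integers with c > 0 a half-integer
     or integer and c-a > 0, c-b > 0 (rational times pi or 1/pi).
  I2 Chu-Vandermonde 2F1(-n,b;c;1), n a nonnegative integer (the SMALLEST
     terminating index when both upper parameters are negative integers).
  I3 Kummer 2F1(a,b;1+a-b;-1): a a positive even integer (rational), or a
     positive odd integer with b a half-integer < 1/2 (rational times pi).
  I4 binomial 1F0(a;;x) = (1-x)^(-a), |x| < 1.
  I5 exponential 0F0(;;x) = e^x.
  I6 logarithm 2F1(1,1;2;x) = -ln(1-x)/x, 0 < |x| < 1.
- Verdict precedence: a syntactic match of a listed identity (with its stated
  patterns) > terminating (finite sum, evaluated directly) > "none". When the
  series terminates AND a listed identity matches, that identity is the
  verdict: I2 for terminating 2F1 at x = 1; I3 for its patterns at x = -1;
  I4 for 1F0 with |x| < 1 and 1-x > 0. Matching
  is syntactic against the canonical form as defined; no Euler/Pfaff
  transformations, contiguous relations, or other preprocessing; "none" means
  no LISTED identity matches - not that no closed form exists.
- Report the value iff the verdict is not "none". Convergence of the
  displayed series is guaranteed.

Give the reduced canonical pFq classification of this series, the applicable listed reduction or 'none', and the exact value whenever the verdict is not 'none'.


First insight: t_0 being 3, the two k-th powers (C = 3) combine into one argument.
Term ratio: r(k) = (1/4) * 1 / [(k+1)] - rational in k. x = (1/4); t_0 = 3; negate the roots.

This is 3 * 0F0(-; -; 1/4) in reduced canonical form. Verdict: the I5 exponential reduction matches (the 0F0 exponential series at x = 1/4). Value: 3 * e^(1/4).


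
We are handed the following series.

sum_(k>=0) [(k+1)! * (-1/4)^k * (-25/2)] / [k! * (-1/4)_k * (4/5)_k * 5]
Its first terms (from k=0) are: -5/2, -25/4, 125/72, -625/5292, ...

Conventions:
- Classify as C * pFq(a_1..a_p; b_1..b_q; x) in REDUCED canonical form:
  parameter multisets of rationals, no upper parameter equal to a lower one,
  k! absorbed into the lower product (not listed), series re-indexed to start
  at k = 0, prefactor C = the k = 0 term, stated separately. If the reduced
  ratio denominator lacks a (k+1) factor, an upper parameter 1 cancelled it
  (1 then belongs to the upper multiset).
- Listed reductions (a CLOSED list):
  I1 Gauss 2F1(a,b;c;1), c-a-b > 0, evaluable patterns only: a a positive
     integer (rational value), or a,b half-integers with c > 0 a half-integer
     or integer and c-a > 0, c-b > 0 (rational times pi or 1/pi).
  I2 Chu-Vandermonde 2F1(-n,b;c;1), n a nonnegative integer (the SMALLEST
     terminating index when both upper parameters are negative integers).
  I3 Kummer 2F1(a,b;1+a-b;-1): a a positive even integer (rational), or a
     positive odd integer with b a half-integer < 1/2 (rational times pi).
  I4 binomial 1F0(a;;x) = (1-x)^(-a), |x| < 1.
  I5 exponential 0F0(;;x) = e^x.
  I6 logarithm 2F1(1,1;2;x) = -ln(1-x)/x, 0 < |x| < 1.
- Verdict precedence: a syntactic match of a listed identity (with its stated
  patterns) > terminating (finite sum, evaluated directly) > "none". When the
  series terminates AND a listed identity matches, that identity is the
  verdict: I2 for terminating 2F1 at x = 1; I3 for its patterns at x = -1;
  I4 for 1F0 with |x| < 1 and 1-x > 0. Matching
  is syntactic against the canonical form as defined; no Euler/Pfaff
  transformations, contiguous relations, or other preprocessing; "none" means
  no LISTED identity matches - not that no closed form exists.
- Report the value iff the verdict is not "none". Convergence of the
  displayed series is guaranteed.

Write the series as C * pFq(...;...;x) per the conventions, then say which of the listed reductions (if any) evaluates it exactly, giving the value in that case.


Structural cue: with t_0 = -5/2, the factorial ratio (prefactor -5/2) (k+a-1)!/(a-1)! is a rising factorial (a)_k.
Consecutive-term ratio: r(k) = (-1/4) * (k+2) / [(k-1/4) (k+4/5) (k+1)] - rational in k. x = (-1/4); t_0 = -5/2; negate the roots.

This is -5/2 * 1F2(2; -1/4, 4/5; -1/4) in reduced canonical form. Verdict: none. No listed pattern accepts 1F2(2; -1/4, 4/5; -1/4).
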